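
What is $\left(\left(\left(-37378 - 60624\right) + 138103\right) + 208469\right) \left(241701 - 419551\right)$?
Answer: $-44208174500$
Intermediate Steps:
$\left(\left(\left(-37378 - 60624\right) + 138103\right) + 208469\right) \left(241701 - 419551\right) = \left(\left(-98002 + 138103\right) + 208469\right) \left(-177850\right) = \left(40101 + 208469\right) \left(-177850\right) = 248570 \left(-177850\right) = -44208174500$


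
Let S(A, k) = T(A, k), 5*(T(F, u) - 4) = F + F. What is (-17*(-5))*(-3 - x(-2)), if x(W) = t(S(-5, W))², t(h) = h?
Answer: -595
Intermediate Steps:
T(F, u) = 4 + 2*F/5 (T(F, u) = 4 + (F + F)/5 = 4 + (2*F)/5 = 4 + 2*F/5)
S(A, k) = 4 + 2*A/5
x(W) = 4 (x(W) = (4 + (⅖)*(-5))² = (4 - 2)² = 2² = 4)
(-17*(-5))*(-3 - x(-2)) = (-17*(-5))*(-3 - 1*4) = 85*(-3 - 4) = 85*(-7) = -595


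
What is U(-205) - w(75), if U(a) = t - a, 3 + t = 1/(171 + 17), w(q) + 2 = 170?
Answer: 6393/188 ≈ 34.005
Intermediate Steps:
w(q) = 168 (w(q) = -2 + 170 = 168)
t = -563/188 (t = -3 + 1/(171 + 17) = -3 + 1/188 = -563/188 ≈ -2.9947)
U(a) = -563/188 - a
U(-205) - w(75) = (-563/188 - 1*(-205)) - 1*168 = (-563/188 + 205) - 168 = 37977/188 - 168 = 6393/188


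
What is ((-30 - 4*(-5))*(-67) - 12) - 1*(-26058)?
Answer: 26716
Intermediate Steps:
((-30 - 4*(-5))*(-67) - 12) - 1*(-26058) = ((-30 + 20)*(-67) - 12) + 26058 = (-10*(-67) - 12) + 26058 = (670 - 12) + 26058 = 658 + 26058 = 26716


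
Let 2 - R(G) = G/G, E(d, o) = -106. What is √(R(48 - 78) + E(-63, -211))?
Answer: I*√105 ≈ 10.247*I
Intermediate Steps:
R(G) = 1 (R(G) = 2 - G/G = 2 - 1*1 = 2 - 1 = 1)
√(R(48 - 78) + E(-63, -211)) = √(1 - 106) = √(-105) = I*√105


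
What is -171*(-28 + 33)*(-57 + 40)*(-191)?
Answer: -2776185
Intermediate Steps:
-171*(-28 + 33)*(-57 + 40)*(-191) = -855*(-17)*(-191) = -171*(-85)*(-191) = 14535*(-191) = -2776185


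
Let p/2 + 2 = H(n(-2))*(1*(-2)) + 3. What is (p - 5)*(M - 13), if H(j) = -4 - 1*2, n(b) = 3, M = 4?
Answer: -189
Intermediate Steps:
H(j) = -6 (H(j) = -4 - 2 = -6)
p = 26 (p = -4 + 2*(-6*(-2) + 3) = -4 + 2*(12 + 3) = -4 + 2*15 = -4 + 30 = 26)
(p - 5)*(M - 13) = (26 - 5)*(4 - 13) = 21*(-9) = -189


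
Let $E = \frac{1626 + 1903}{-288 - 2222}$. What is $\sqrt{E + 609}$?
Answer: $\frac{\sqrt{3827903110}}{2510} \approx 24.649$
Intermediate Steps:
$E = - \frac{3529}{2510}$ ($E = \frac{3529}{-2510} = 3529 \left(- \frac{1}{2510}\right) = - \frac{3529}{2510} \approx -1.406$)
$\sqrt{E + 609} = \sqrt{- \frac{3529}{2510} + 609} = \sqrt{\frac{1525061}{2510}} = \frac{\sqrt{3827903110}}{2510}$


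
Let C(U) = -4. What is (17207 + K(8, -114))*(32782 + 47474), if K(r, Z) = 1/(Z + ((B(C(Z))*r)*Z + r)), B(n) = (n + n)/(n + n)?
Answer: 702911140800/509 ≈ 1.3810e+9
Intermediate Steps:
B(n) = 1 (B(n) = (2*n)/((2*n)) = (2*n)*(1/(2*n)) = 1)
K(r, Z) = 1/(Z + r + Z*r) (K(r, Z) = 1/(Z + ((1*r)*Z + r)) = 1/(Z + (r*Z + r)) = 1/(Z + (Z*r + r)) = 1/(Z + (r + Z*r)) = 1/(Z + r + Z*r))
(17207 + K(8, -114))*(32782 + 47474) = (17207 + 1/(-114 + 8 - 114*8))*(32782 + 47474) = (17207 + 1/(-114 + 8 - 912))*80256 = (17207 + 1/(-1018))*80256 = (17207 - 1/1018)*80256 = (17516725/1018)*80256 = 702911140800/509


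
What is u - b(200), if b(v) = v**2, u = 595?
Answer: -39405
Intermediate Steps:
u - b(200) = 595 - 1*200**2 = 595 - 1*40000 = 595 - 40000 = -39405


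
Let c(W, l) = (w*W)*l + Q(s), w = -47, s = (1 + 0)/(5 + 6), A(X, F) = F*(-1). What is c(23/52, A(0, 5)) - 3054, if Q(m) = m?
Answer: -1687381/572 ≈ -2950.0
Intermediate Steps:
A(X, F) = -F
s = 1/11 ≈ 0.090909
c(W, l) = 1/11 - 47*W*l (c(W, l) = (-47*W)*l + 1/11 = -47*W*l + 1/11 = 1/11 - 47*W*l)
c(23/52, A(0, 5)) - 3054 = (1/11 - 47*23/52*(-1*5)) - 3054 = (1/11 - 47*23*(1/52)*(-5)) - 3054 = (1/11 - 47*23/52*(-5)) - 3054 = (1/11 + 5405/52) - 3054 = 59507/572 - 3054 = -1687381/572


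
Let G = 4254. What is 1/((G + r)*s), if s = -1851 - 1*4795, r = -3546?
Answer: -1/4705368 ≈ -2.1252e-7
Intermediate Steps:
s = -6646 (s = -1851 - 4795 = -6646)
1/((G + r)*s) = 1/((4254 - 3546)*(-6646)) = -1/6646/708 = (1/708)*(-1/6646) = -1/4705368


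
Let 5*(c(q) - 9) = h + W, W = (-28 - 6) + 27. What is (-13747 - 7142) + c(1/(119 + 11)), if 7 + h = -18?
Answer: -104432/5 ≈ -20886.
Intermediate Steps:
W = -7 (W = -34 + 27 = -7)
h = -25 (h = -7 - 18 = -25)
c(q) = 13/5 (c(q) = 9 + (-25 - 7)/5 = 9 + (⅕)*(-32) = 9 - 32/5 = 13/5)
(-13747 - 7142) + c(1/(119 + 11)) = (-13747 - 7142) + 13/5 = -20889 + 13/5 = -104432/5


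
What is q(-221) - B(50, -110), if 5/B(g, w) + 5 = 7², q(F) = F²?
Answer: 2148999/44 ≈ 48841.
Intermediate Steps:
B(g, w) = 5/44 (B(g, w) = 5/(-5 + 7²) = 5/(-5 + 49) = 5/44)
q(-221) - B(50, -110) = (-221)² - 1*5/44 = 48841 - 5/44 = 2148999/44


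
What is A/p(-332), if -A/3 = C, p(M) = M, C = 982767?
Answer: 2948301/332 ≈ 8880.4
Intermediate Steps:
A = -2948301 (A = -3*982767 = -2948301)
A/p(-332) = -2948301/(-332) = -2948301*(-1/332) = 2948301/332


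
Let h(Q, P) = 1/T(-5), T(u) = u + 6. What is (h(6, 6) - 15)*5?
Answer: -70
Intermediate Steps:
T(u) = 6 + u
h(Q, P) = 1 (h(Q, P) = 1/(6 - 5) = 1/1 = 1)
(h(6, 6) - 15)*5 = (1 - 15)*5 = -14*5 = -70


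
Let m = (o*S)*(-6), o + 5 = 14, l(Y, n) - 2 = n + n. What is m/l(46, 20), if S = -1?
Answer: 9/7 ≈ 1.2857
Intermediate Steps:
l(Y, n) = 2 + 2*n (l(Y, n) = 2 + (n + n) = 2 + 2*n)
o = 9 (o = -5 + 14 = 9)
m = 54 (m = (9*(-1))*(-6) = -9*(-6) = 54)
m/l(46, 20) = 54/(2 + 2*20) = 54/(2 + 40) = 54/42 = 54*(1/42) = 9/7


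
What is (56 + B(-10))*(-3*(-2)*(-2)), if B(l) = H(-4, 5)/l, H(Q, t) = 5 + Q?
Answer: -3354/5 ≈ -670.80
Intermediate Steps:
B(l) = 1/l (B(l) = (5 - 4)/l = 1/l)
(56 + B(-10))*(-3*(-2)*(-2)) = (56 + 1/(-10))*(-3*(-2)*(-2)) = (56 - 1/10)*(6*(-2)) = (559/10)*(-12) = -3354/5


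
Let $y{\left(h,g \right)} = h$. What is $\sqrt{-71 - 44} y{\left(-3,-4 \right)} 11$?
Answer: $- 33 i \sqrt{115} \approx - 353.89 i$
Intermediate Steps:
$\sqrt{-71 - 44} y{\left(-3,-4 \right)} 11 = \sqrt{-71 - 44} \left(\left(-3\right) 11\right) = \sqrt{-71 - 44} \left(-33\right) = \sqrt{-115} \left(-33\right) = i \sqrt{115} \left(-33\right) = - 33 i \sqrt{115}$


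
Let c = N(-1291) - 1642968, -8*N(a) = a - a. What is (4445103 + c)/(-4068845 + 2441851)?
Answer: -2802135/1626994 ≈ -1.7223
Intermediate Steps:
N(a) = 0 (N(a) = -(a - a)/8 = -⅛*0 = 0)
c = -1642968 (c = 0 - 1642968 = -1642968)
(4445103 + c)/(-4068845 + 2441851) = (4445103 - 1642968)/(-4068845 + 2441851) = 2802135/(-1626994) = 2802135*(-1/1626994) = -2802135/1626994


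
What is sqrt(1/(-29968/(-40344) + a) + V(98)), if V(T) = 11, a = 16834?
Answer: sqrt(19821017605993862)/42448804 ≈ 3.3166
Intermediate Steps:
sqrt(1/(-29968/(-40344) + a) + V(98)) = sqrt(1/(-29968/(-40344) + 16834) + 11) = sqrt(1/(-29968*(-1/40344) + 16834) + 11) = sqrt(1/(3746/5043 + 16834) + 11) = sqrt(1/(84897608/5043) + 11) = sqrt(5043/84897608 + 11) = sqrt(933878731/84897608) = sqrt(19821017605993862)/42448804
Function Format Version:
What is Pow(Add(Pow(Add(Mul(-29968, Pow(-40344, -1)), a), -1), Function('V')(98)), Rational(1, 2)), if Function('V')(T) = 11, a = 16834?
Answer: Mul(Rational(1, 42448804), Pow(19821017605993862, Rational(1, 2))) ≈ 3.3166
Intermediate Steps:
Pow(Add(Pow(Add(Mul(-29968, Pow(-40344, -1)), a), -1), Function('V')(98)), Rational(1, 2)) = Pow(Add(Pow(Add(Mul(-29968, Pow(-40344, -1)), 16834), -1), 11), Rational(1, 2)) = Pow(Add(Pow(Add(Mul(-29968, Rational(-1, 40344)), 16834), -1), 11), Rational(1, 2)) = Pow(Add(Pow(Add(Rational(3746, 5043), 16834), -1), 11), Rational(1, 2)) = Pow(Add(Pow(Rational(84897608, 5043), -1), 11), Rational(1, 2)) = Pow(Add(Rational(5043, 84897608), 11), Rational(1, 2)) = Pow(Rational(933878731, 84897608), Rational(1, 2)) = Mul(Rational(1, 42448804), Pow(19821017605993862, Rational(1, 2)))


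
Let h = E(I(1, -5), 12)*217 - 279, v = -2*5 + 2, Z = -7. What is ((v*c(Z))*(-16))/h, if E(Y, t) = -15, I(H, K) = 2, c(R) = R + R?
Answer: 896/1767 ≈ 0.50707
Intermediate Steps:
c(R) = 2*R
v = -8 (v = -10 + 2 = -8)
h = -3534 (h = -15*217 - 279 = -3255 - 279 = -3534)
((v*c(Z))*(-16))/h = (-16*(-7)*(-16))/(-3534) = (-8*(-14)*(-16))*(-1/3534) = (112*(-16))*(-1/3534) = -1792*(-1/3534) = 896/1767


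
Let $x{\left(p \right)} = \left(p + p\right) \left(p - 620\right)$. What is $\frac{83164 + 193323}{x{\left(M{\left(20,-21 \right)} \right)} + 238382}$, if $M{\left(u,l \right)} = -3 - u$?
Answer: $\frac{276487}{267960} \approx 1.0318$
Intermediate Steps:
$x{\left(p \right)} = 2 p \left(-620 + p\right)$
$\frac{83164 + 193323}{x{\left(M{\left(20,-21 \right)} \right)} + 238382} = \frac{83164 + 193323}{2 \left(-3 - 20\right) \left(-620 - 23\right) + 238382} = \frac{276487}{2 \left(-3 - 20\right) \left(-620 - 23\right) + 238382} = \frac{276487}{2 \left(-23\right) \left(-620 - 23\right) + 238382} = \frac{276487}{2 \left(-23\right) \left(-643\right) + 238382} = \frac{276487}{29578 + 238382} = \frac{276487}{267960}$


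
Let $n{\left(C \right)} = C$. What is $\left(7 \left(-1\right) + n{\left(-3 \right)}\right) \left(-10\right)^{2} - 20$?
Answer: $-1020$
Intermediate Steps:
$\left(7 \left(-1\right) + n{\left(-3 \right)}\right) \left(-10\right)^{2} - 20 = \left(7 \left(-1\right) - 3\right) \left(-10\right)^{2} - 20 = \left(-7 - 3\right) 100 - 20 = \left(-10\right) 100 - 20 = -1000 - 20 = -1020$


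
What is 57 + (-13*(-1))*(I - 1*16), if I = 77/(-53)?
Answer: -9004/53 ≈ -169.89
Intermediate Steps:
I = -77/53 (I = 77*(-1/53) = -77/53 ≈ -1.4528)
57 + (-13*(-1))*(I - 1*16) = 57 + (-13*(-1))*(-77/53 - 1*16) = 57 + 13*(-77/53 - 16) = 57 + 13*(-925/53) = 57 - 12025/53 = -9004/53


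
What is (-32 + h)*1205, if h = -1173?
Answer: -1452025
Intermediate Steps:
(-32 + h)*1205 = (-32 - 1173)*1205 = -1205*1205 = -1452025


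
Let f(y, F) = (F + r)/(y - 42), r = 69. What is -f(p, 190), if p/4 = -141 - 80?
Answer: 259/926 ≈ 0.27970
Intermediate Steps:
p = -884 (p = 4*(-141 - 80) = 4*(-221) = -884)
f(y, F) = (69 + F)/(-42 + y) (f(y, F) = (F + 69)/(y - 42) = (69 + F)/(-42 + y))
-f(p, 190) = -(69 + 190)/(-42 - 884) = -259/(-926) = -(-1)*259/926 = -1*(-259/926) = 259/926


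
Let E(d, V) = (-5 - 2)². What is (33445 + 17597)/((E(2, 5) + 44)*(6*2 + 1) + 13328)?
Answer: 51042/14537 ≈ 3.5112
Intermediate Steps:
E(d, V) = 49 (E(d, V) = (-7)² = 49)
(33445 + 17597)/((E(2, 5) + 44)*(6*2 + 1) + 13328) = (33445 + 17597)/((49 + 44)*(6*2 + 1) + 13328) = 51042/(93*(12 + 1) + 13328) = 51042/(93*13 + 13328) = 51042/(1209 + 13328) = 51042/14537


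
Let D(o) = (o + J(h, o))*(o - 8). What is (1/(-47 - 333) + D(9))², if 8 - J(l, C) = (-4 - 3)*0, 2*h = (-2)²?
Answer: 41718681/144400 ≈ 288.91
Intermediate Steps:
h = 2 (h = (½)*(-2)² = (½)*4 = 2)
J(l, C) = 8 (J(l, C) = 8 - (-4 - 3)*0 = 8 - (-7)*0 = 8 - 1*0 = 8 + 0 = 8)
D(o) = (-8 + o)*(8 + o) (D(o) = (o + 8)*(o - 8) = (8 + o)*(-8 + o) = (-8 + o)*(8 + o))
(1/(-47 - 333) + D(9))² = (1/(-47 - 333) + (-64 + 9²))² = (1/(-380) + (-64 + 81))² = (-1/380 + 17)² = (6459/380)² = 41718681/144400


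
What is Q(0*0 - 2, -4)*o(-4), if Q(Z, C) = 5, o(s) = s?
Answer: -20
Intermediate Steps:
Q(0*0 - 2, -4)*o(-4) = 5*(-4) = -20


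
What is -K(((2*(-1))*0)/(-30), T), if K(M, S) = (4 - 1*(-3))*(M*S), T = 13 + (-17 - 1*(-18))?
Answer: 0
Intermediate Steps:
T = 14 (T = 13 + (-17 + 18) = 13 + 1 = 14)
K(M, S) = 7*M*S (K(M, S) = (4 + 3)*(M*S) = 7*(M*S) = 7*M*S)
-K(((2*(-1))*0)/(-30), T) = -7*((2*(-1))*0)/(-30)*14 = -7*-2*0*(-1/30)*14 = -7*0*(-1/30)*14 = -7*0*14 = -1*0 = 0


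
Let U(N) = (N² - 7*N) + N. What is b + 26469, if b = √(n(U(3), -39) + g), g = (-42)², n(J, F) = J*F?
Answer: 26469 + 3*√235 ≈ 26515.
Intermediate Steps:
U(N) = N² - 6*N
n(J, F) = F*J
g = 1764
b = 3*√235 (b = √(-117*(-6 + 3) + 1764) = √(-117*(-3) + 1764) = √(-39*(-9) + 1764) = √(351 + 1764) = √2115 = 3*√235 ≈ 45.989)
b + 26469 = 3*√235 + 26469 = 26469 + 3*√235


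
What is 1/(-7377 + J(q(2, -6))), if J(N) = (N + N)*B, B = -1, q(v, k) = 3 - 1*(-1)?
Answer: -1/7385 ≈ -0.00013541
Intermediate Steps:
q(v, k) = 4 (q(v, k) = 3 + 1 = 4)
J(N) = -2*N (J(N) = (N + N)*(-1) = (2*N)*(-1) = -2*N)
1/(-7377 + J(q(2, -6))) = 1/(-7377 - 2*4) = 1/(-7377 - 8) = 1/(-7385) = -1/7385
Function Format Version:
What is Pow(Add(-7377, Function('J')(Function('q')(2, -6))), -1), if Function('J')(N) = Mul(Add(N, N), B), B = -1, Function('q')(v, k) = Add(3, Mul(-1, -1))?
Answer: Rational(-1, 7385) ≈ -0.00013541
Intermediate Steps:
Function('q')(v, k) = 4 (Function('q')(v, k) = Add(3, 1) = 4)
Function('J')(N) = Mul(-2, N) (Function('J')(N) = Mul(Add(N, N), -1) = Mul(Mul(2, N), -1) = Mul(-2, N))
Pow(Add(-7377, Function('J')(Function('q')(2, -6))), -1) = Pow(Add(-7377, Mul(-2, 4)), -1) = Pow(Add(-7377, -8), -1) = Pow(-7385, -1) = Rational(-1, 7385)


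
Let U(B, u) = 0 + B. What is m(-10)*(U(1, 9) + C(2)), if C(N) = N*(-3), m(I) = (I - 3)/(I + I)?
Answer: -13/4 ≈ -3.2500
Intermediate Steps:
m(I) = (-3 + I)/(2*I) (m(I) = (-3 + I)/((2*I)) = (-3 + I)*(1/(2*I)) = (-3 + I)/(2*I))
U(B, u) = B
C(N) = -3*N
m(-10)*(U(1, 9) + C(2)) = ((½)*(-3 - 10)/(-10))*(1 - 3*2) = ((½)*(-⅒)*(-13))*(1 - 6) = (13/20)*(-5) = -13/4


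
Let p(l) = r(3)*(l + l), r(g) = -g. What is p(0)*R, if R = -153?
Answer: 0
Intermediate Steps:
p(l) = -6*l (p(l) = (-1*3)*(l + l) = -6*l)
p(0)*R = -6*0*(-153) = 0*(-153) = 0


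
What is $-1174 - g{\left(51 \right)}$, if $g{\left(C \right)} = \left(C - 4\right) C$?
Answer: $-3571$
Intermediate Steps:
$g{\left(C \right)} = C \left(-4 + C\right)$ ($g{\left(C \right)} = \left(-4 + C\right) C = C \left(-4 + C\right)$)
$-1174 - g{\left(51 \right)} = -1174 - 51 \left(-4 + 51\right) = -1174 - 51 \cdot 47 = -1174 - 2397 = -3571$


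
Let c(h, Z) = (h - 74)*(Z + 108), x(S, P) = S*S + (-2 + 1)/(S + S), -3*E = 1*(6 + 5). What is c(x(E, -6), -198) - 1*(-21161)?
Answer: 292586/11 ≈ 26599.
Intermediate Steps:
E = -11/3 (E = -(6 + 5)/3 = -11/3 ≈ -3.6667)
x(S, P) = S² - 1/(2*S)
c(h, Z) = (-74 + h)*(108 + Z)
c(x(E, -6), -198) - 1*(-21161) = (-7992 - 74*(-198) + 108*((-½ + (-11/3)³)/(-11/3)) - 198*(-½ + (-11/3)³)/(-11/3)) - 1*(-21161) = (-7992 + 14652 + 108*(-3*(-½ - 1331/27)/11) - (-54)*(-½ - 1331/27)) + 21161 = (-7992 + 14652 + 108*(-3/11*(-2689/54)) - (-54)*(-2689)/54) + 21161 = (-7992 + 14652 + 108*(2689/198) - 198*2689/198) + 21161 = (-7992 + 14652 + 16134/11 - 2689) + 21161 = 59815/11 + 21161 = 292586/11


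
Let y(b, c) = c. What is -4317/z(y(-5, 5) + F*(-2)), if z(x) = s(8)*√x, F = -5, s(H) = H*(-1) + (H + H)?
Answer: -1439*√15/40 ≈ -139.33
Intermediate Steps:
s(H) = H (s(H) = -H + 2*H = H)
z(x) = 8*√x
-4317/z(y(-5, 5) + F*(-2)) = -4317*1/(8*√(5 - 5*(-2))) = -4317*1/(8*√(5 + 10)) = -4317*√15/120 = -1439*√15/40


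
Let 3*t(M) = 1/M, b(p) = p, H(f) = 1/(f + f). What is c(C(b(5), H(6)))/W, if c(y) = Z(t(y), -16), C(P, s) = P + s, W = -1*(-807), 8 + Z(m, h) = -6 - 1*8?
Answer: -22/807 ≈ -0.027261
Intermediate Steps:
H(f) = 1/(2*f)
t(M) = 1/(3*M)
Z(m, h) = -22 (Z(m, h) = -8 + (-6 - 1*8) = -8 + (-6 - 8) = -8 - 14 = -22)
W = 807
c(y) = -22
c(C(b(5), H(6)))/W = -22/807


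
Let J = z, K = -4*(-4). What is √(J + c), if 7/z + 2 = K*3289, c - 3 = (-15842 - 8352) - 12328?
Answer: I*√101123845320442/52622 ≈ 191.1*I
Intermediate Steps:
K = 16
c = -36519 (c = 3 + ((-15842 - 8352) - 12328) = 3 + (-24194 - 12328) = 3 - 36522 = -36519)
z = 7/52622 (z = 7/(-2 + 16*3289) = 7/(-2 + 52624) = 7/52622 ≈ 0.00013302)
J = 7/52622 ≈ 0.00013302
√(J + c) = √(7/52622 - 36519) = √(-1921702811/52622) = I*√101123845320442/52622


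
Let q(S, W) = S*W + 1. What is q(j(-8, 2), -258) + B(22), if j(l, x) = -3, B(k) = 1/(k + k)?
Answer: 34101/44 ≈ 775.02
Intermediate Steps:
B(k) = 1/(2*k)
q(S, W) = 1 + S*W
q(j(-8, 2), -258) + B(22) = (1 - 3*(-258)) + (½)/22 = (1 + 774) + (½)*(1/22) = 775 + 1/44 = 34101/44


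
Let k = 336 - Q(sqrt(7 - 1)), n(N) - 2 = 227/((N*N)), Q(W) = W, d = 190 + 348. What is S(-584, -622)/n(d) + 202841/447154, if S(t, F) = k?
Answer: 43604618504051/258953588710 - 289444*sqrt(6)/579115 ≈ 167.16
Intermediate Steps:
d = 538
n(N) = 2 + 227/N**2 (n(N) = 2 + 227/((N*N)) = 2 + 227/(N**2) = 2 + 227/N**2)
k = 336 - sqrt(6) (k = 336 - sqrt(7 - 1) = 336 - sqrt(6) ≈ 333.55)
S(t, F) = 336 - sqrt(6)
S(-584, -622)/n(d) + 202841/447154 = (336 - sqrt(6))/(2 + 227/538**2) + 202841/447154 = (336 - sqrt(6))/(2 + 227*(1/289444)) + 202841*(1/447154) = (336 - sqrt(6))/(2 + 227/289444) + 202841/447154 = (336 - sqrt(6))/(579115/289444) + 202841/447154 = (336 - sqrt(6))*(289444/579115) + 202841/447154 = (97253184/579115 - 289444*sqrt(6)/579115) + 202841/447154 = 43604618504051/258953588710 - 289444*sqrt(6)/579115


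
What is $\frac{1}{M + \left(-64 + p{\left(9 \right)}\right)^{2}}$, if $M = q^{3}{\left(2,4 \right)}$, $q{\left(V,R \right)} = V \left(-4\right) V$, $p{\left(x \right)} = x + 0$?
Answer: $- \frac{1}{1071} \approx -0.00093371$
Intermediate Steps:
$p{\left(x \right)} = x$
$q{\left(V,R \right)} = - 4 V^{2}$ ($q{\left(V,R \right)} = - 4 V V = - 4 V^{2}$)
$M = -4096$ ($M = \left(- 4 \cdot 2^{2}\right)^{3} = \left(\left(-4\right) 4\right)^{3} = \left(-16\right)^{3} = -4096$)
$\frac{1}{M + \left(-64 + p{\left(9 \right)}\right)^{2}} = \frac{1}{-4096 + \left(-64 + 9\right)^{2}} = \frac{1}{-4096 + \left(-55\right)^{2}} = \frac{1}{-4096 + 3025} = \frac{1}{-1071} = - \frac{1}{1071}$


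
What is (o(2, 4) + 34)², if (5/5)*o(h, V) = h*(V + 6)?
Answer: 2916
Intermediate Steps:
o(h, V) = h*(6 + V) (o(h, V) = h*(V + 6) = h*(6 + V))
(o(2, 4) + 34)² = (2*(6 + 4) + 34)² = (2*10 + 34)² = (20 + 34)² = 54² = 2916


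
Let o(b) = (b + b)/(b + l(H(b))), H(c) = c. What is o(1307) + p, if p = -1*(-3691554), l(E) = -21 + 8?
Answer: 2388436745/647 ≈ 3.6916e+6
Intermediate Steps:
l(E) = -13
o(b) = 2*b/(-13 + b) (o(b) = (b + b)/(b - 13) = (2*b)/(-13 + b) = 2*b/(-13 + b))
p = 3691554
o(1307) + p = 2*1307/(-13 + 1307) + 3691554 = 2*1307/1294 + 3691554 = 2*1307*(1/1294) + 3691554 = 1307/647 + 3691554 = 2388436745/647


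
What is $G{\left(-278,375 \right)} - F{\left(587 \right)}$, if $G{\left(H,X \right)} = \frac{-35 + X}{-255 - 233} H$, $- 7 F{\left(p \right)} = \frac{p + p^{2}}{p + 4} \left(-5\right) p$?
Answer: $- \frac{2940291705}{12017} \approx -2.4468 \cdot 10^{5}$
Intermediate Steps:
$F{\left(p \right)} = \frac{5 p \left(p + p^{2}\right)}{7 \left(4 + p\right)}$ ($F{\left(p \right)} = - \frac{\frac{p + p^{2}}{p + 4} \left(-5\right) p}{7} = - \frac{\frac{p + p^{2}}{4 + p} \left(-5\right) p}{7} = - \frac{- \frac{5 \left(p + p^{2}\right)}{4 + p} p}{7} = - \frac{\left(-5\right) p \frac{1}{4 + p} \left(p + p^{2}\right)}{7} = \frac{5 p \left(p + p^{2}\right)}{7 \left(4 + p\right)}$)
$G{\left(H,X \right)} = H \left(\frac{35}{488} - \frac{X}{488}\right)$ ($G{\left(H,X \right)} = \frac{-35 + X}{-488} H = \left(-35 + X\right) \left(- \frac{1}{488}\right) H = \left(\frac{35}{488} - \frac{X}{488}\right) H = H \left(\frac{35}{488} - \frac{X}{488}\right)$)
$G{\left(-278,375 \right)} - F{\left(587 \right)} = \frac{1}{488} \left(-278\right) \left(35 - 375\right) - \frac{5 \cdot 587^{2} \left(1 + 587\right)}{7 \left(4 + 587\right)} = \frac{1}{488} \left(-278\right) \left(35 - 375\right) - \frac{5}{7} \cdot 344569 \cdot \frac{1}{591} \cdot 588 = \frac{1}{488} \left(-278\right) \left(-340\right) - \frac{5}{7} \cdot 344569 \cdot \frac{1}{591} \cdot 588 = \frac{11815}{61} - \frac{48239660}{197} = - \frac{2940291705}{12017}$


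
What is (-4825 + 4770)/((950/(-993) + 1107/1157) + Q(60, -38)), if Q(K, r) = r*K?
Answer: 63189555/2619494179 ≈ 0.024123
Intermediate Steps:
Q(K, r) = K*r
(-4825 + 4770)/((950/(-993) + 1107/1157) + Q(60, -38)) = (-4825 + 4770)/((950/(-993) + 1107/1157) + 60*(-38)) = -55/((950*(-1/993) + 1107*(1/1157)) - 2280) = -55/((-950/993 + 1107/1157) - 2280) = -55/(101/1148901 - 2280) = -55/(-2619494179/1148901) = -55*(-1148901/2619494179) = 63189555/2619494179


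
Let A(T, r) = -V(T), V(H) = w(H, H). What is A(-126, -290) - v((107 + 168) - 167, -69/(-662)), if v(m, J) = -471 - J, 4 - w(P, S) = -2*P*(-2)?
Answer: -24425/662 ≈ -36.896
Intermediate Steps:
w(P, S) = 4 - 4*P (w(P, S) = 4 - (-2*P)*(-2) = 4 - 4*P)
V(H) = 4 - 4*H
A(T, r) = -4 + 4*T (A(T, r) = -(4 - 4*T) = -4 + 4*T)
A(-126, -290) - v((107 + 168) - 167, -69/(-662)) = (-4 + 4*(-126)) - (-471 - (-69)/(-662)) = (-4 - 504) - (-471 - (-69)*(-1)/662) = -508 - (-471 - 1*69/662) = -508 - (-471 - 69/662) = -508 - 1*(-311871/662) = -508 + 311871/662 = -24425/662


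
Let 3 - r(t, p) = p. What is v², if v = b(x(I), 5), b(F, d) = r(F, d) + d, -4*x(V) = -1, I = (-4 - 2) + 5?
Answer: 9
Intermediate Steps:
r(t, p) = 3 - p
I = -1 (I = -6 + 5 = -1)
x(V) = ¼ (x(V) = -¼*(-1) = ¼)
b(F, d) = 3 (b(F, d) = (3 - d) + d = 3)
v = 3
v² = 3² = 9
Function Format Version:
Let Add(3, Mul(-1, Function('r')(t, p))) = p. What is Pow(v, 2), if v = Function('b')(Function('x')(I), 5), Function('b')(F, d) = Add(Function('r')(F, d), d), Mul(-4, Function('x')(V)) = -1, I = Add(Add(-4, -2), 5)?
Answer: 9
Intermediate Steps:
Function('r')(t, p) = Add(3, Mul(-1, p))
I = -1 (I = Add(-6, 5) = -1)
Function('x')(V) = Rational(1, 4) (Function('x')(V) = Mul(Rational(-1, 4), -1) = Rational(1, 4))
Function('b')(F, d) = 3 (Function('b')(F, d) = Add(Add(3, Mul(-1, d)), d) = 3)
v = 3
Pow(v, 2) = Pow(3, 2) = 9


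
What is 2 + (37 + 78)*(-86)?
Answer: -9888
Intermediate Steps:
2 + (37 + 78)*(-86) = 2 + 115*(-86) = 2 - 9890 = -9888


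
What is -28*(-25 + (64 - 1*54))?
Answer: 420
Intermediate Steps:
-28*(-25 + (64 - 1*54)) = -28*(-25 + (64 - 54)) = -28*(-25 + 10) = -28*(-15) = 420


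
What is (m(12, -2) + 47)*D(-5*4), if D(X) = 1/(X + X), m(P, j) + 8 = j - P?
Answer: -5/8 ≈ -0.62500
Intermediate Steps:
m(P, j) = -8 + j - P (m(P, j) = -8 + (j - P) = -8 + j - P)
D(X) = 1/(2*X)
(m(12, -2) + 47)*D(-5*4) = ((-8 - 2 - 1*12) + 47)*(1/(2*((-5*4)))) = ((-8 - 2 - 12) + 47)*((½)/(-20)) = (-22 + 47)*((½)*(-1/20)) = 25*(-1/40) = -5/8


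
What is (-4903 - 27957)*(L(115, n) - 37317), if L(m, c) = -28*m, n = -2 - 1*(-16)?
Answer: 1332045820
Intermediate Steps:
n = 14 (n = -2 + 16 = 14)
(-4903 - 27957)*(L(115, n) - 37317) = (-4903 - 27957)*(-28*115 - 37317) = -32860*(-3220 - 37317) = -32860*(-40537) = 1332045820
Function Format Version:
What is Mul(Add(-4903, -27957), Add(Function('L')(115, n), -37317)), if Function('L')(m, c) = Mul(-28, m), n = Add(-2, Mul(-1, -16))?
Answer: 1332045820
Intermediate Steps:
n = 14 (n = Add(-2, 16) = 14)
Mul(Add(-4903, -27957), Add(Function('L')(115, n), -37317)) = Mul(Add(-4903, -27957), Add(Mul(-28, 115), -37317)) = Mul(-32860, Add(-3220, -37317)) = Mul(-32860, -40537) = 1332045820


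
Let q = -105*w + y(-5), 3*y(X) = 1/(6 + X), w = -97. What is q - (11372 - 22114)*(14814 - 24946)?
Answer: -326483276/3 ≈ -1.0883e+8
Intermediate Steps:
y(X) = 1/(3*(6 + X))
q = 30556/3 (q = -105*(-97) + 1/(3*(6 - 5)) = 10185 + (⅓)/1 = 10185 + (⅓)*1 = 10185 + ⅓ = 30556/3 ≈ 10185.)
q - (11372 - 22114)*(14814 - 24946) = 30556/3 - (11372 - 22114)*(14814 - 24946) = 30556/3 - (-10742)*(-10132) = 30556/3 - 1*108837944 = 30556/3 - 108837944 = -326483276/3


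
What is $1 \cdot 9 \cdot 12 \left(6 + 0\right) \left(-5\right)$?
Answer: $-3240$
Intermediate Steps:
$1 \cdot 9 \cdot 12 \left(6 + 0\right) \left(-5\right) = 9 \cdot 12 \cdot 6 \left(-5\right) = 108 \left(-30\right) = -3240$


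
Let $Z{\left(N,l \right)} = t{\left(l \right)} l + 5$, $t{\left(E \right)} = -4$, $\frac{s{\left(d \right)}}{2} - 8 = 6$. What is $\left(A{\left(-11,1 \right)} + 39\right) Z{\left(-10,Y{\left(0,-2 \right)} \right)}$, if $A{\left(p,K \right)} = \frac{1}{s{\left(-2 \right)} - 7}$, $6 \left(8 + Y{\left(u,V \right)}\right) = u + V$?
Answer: $\frac{94300}{63} \approx 1496.8$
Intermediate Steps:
$s{\left(d \right)} = 28$ ($s{\left(d \right)} = 16 + 2 \cdot 6 = 16 + 12 = 28$)
$Y{\left(u,V \right)} = -8 + \frac{V}{6} + \frac{u}{6}$ ($Y{\left(u,V \right)} = -8 + \frac{u + V}{6} = -8 + \frac{V + u}{6} = -8 + \left(\frac{V}{6} + \frac{u}{6}\right) = -8 + \frac{V}{6} + \frac{u}{6}$)
$A{\left(p,K \right)} = \frac{1}{21}$ ($A{\left(p,K \right)} = \frac{1}{28 - 7} = \frac{1}{21}$)
$Z{\left(N,l \right)} = 5 - 4 l$ ($Z{\left(N,l \right)} = - 4 l + 5 = 5 - 4 l$)
$\left(A{\left(-11,1 \right)} + 39\right) Z{\left(-10,Y{\left(0,-2 \right)} \right)} = \left(\frac{1}{21} + 39\right) \left(5 - 4 \left(-8 + \frac{1}{6} \left(-2\right) + \frac{1}{6} \cdot 0\right)\right) = \frac{820 \left(5 - 4 \left(-8 - \frac{1}{3} + 0\right)\right)}{21} = \frac{820 \left(5 - - \frac{100}{3}\right)}{21} = \frac{820 \left(5 + \frac{100}{3}\right)}{21} = \frac{820}{21} \cdot \frac{115}{3} = \frac{94300}{63}$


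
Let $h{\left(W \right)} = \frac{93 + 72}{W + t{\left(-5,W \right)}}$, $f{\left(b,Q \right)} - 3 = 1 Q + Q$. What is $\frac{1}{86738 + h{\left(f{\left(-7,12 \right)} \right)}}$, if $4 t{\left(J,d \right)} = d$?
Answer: $\frac{9}{780686} \approx 1.1528 \cdot 10^{-5}$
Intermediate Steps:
$t{\left(J,d \right)} = \frac{d}{4}$
$f{\left(b,Q \right)} = 3 + 2 Q$ ($f{\left(b,Q \right)} = 3 + \left(1 Q + Q\right) = 3 + \left(Q + Q\right) = 3 + 2 Q$)
$h{\left(W \right)} = \frac{132}{W}$ ($h{\left(W \right)} = \frac{93 + 72}{W + \frac{W}{4}} = \frac{165}{\frac{5}{4} W} = 165 \frac{4}{5 W} = \frac{132}{W}$)
$\frac{1}{86738 + h{\left(f{\left(-7,12 \right)} \right)}} = \frac{1}{86738 + \frac{132}{3 + 2 \cdot 12}} = \frac{1}{86738 + \frac{132}{3 + 24}} = \frac{1}{86738 + \frac{132}{27}} = \frac{1}{86738 + 132 \cdot \frac{1}{27}} = \frac{1}{86738 + \frac{44}{9}} = \frac{1}{\frac{780686}{9}} = \frac{9}{780686}$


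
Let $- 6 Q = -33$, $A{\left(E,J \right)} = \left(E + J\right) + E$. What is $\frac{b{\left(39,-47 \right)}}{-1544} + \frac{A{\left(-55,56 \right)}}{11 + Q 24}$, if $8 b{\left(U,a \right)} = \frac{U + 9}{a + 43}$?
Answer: $- \frac{166323}{441584} \approx -0.37665$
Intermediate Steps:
$A{\left(E,J \right)} = J + 2 E$
$Q = \frac{11}{2}$ ($Q = \left(- \frac{1}{6}\right) \left(-33\right) = \frac{11}{2} \approx 5.5$)
$b{\left(U,a \right)} = \frac{9 + U}{8 \left(43 + a\right)}$ ($b{\left(U,a \right)} = \frac{\left(U + 9\right) \frac{1}{a + 43}}{8} = \frac{\left(9 + U\right) \frac{1}{43 + a}}{8} = \frac{\frac{1}{43 + a} \left(9 + U\right)}{8} = \frac{9 + U}{8 \left(43 + a\right)}$)
$\frac{b{\left(39,-47 \right)}}{-1544} + \frac{A{\left(-55,56 \right)}}{11 + Q 24} = \frac{\frac{1}{8} \frac{1}{43 - 47} \left(9 + 39\right)}{-1544} + \frac{56 + 2 \left(-55\right)}{11 + \frac{11}{2} \cdot 24} = \frac{1}{8} \frac{1}{-4} \cdot 48 \left(- \frac{1}{1544}\right) + \frac{56 - 110}{11 + 132} = \frac{1}{8} \left(- \frac{1}{4}\right) 48 \left(- \frac{1}{1544}\right) - \frac{54}{143} = \left(- \frac{3}{2}\right) \left(- \frac{1}{1544}\right) - \frac{54}{143} = \frac{3}{3088} - \frac{54}{143} = - \frac{166323}{441584}$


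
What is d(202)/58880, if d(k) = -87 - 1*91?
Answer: -89/29440 ≈ -0.0030231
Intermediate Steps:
d(k) = -178 (d(k) = -87 - 91 = -178)
d(202)/58880 = -178/58880 = -178*1/58880 = -89/29440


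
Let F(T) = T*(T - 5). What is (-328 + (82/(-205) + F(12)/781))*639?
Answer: -11537838/55 ≈ -2.0978e+5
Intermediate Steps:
F(T) = T*(-5 + T)
(-328 + (82/(-205) + F(12)/781))*639 = (-328 + (82/(-205) + (12*(-5 + 12))/781))*639 = (-328 + (82*(-1/205) + (12*7)*(1/781)))*639 = (-328 + (-⅖ + 84*(1/781)))*639 = (-328 + (-⅖ + 84/781))*639 = (-328 - 1142/3905)*639 = -1281982/3905*639 = -11537838/55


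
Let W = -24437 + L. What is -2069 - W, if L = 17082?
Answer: 5286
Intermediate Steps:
W = -7355 (W = -24437 + 17082 = -7355)
-2069 - W = -2069 - 1*(-7355) = -2069 + 7355 = 5286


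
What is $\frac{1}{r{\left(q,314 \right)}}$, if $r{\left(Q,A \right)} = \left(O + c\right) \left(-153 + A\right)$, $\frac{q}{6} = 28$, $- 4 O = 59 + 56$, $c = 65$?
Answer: $\frac{4}{23345} \approx 0.00017134$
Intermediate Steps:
$O = - \frac{115}{4}$ ($O = - \frac{59 + 56}{4} = \left(- \frac{1}{4}\right) 115 = - \frac{115}{4} \approx -28.75$)
$q = 168$ ($q = 6 \cdot 28 = 168$)
$r{\left(Q,A \right)} = - \frac{22185}{4} + \frac{145 A}{4}$ ($r{\left(Q,A \right)} = \left(- \frac{115}{4} + 65\right) \left(-153 + A\right) = \frac{145 \left(-153 + A\right)}{4} = - \frac{22185}{4} + \frac{145 A}{4}$)
$\frac{1}{r{\left(q,314 \right)}} = \frac{1}{- \frac{22185}{4} + \frac{145}{4} \cdot 314} = \frac{1}{- \frac{22185}{4} + \frac{22765}{2}} = \frac{1}{\frac{23345}{4}} = \frac{4}{23345}$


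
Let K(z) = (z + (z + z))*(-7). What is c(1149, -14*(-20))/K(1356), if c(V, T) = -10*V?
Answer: 1915/4746 ≈ 0.40350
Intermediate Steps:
K(z) = -21*z (K(z) = (z + 2*z)*(-7) = (3*z)*(-7) = -21*z)
c(1149, -14*(-20))/K(1356) = (-10*1149)/((-21*1356)) = -11490/(-28476) = -11490*(-1/28476) = 1915/4746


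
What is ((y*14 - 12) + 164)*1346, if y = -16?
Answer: -96912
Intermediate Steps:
((y*14 - 12) + 164)*1346 = ((-16*14 - 12) + 164)*1346 = ((-224 - 12) + 164)*1346 = (-236 + 164)*1346 = -72*1346 = -96912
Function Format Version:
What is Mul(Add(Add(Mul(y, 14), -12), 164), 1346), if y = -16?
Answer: -96912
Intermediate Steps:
Mul(Add(Add(Mul(y, 14), -12), 164), 1346) = Mul(Add(Add(Mul(-16, 14), -12), 164), 1346) = Mul(Add(Add(-224, -12), 164), 1346) = Mul(Add(-236, 164), 1346) = Mul(-72, 1346) = -96912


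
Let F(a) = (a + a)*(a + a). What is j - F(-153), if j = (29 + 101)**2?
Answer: -76736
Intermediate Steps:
F(a) = 4*a**2 (F(a) = (2*a)*(2*a) = 4*a**2)
j = 16900 (j = 130**2 = 16900)
j - F(-153) = 16900 - 4*(-153)**2 = 16900 - 4*23409 = 16900 - 1*93636 = 16900 - 93636 = -76736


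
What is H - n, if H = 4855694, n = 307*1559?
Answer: 4377081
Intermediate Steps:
n = 478613
H - n = 4855694 - 1*478613 = 4855694 - 478613 = 4377081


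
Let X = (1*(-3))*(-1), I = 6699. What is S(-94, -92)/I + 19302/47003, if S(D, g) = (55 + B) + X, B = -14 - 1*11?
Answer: 3965309/9541609 ≈ 0.41558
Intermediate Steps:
B = -25 (B = -14 - 11 = -25)
X = 3 (X = -3*(-1) = 3)
S(D, g) = 33 (S(D, g) = (55 - 25) + 3 = 30 + 3 = 33)
S(-94, -92)/I + 19302/47003 = 33/6699 + 19302/47003 = 33*(1/6699) + 19302*(1/47003) = 1/203 + 19302/47003 = 3965309/9541609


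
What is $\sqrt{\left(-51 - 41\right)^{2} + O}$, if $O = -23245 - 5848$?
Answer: $7 i \sqrt{421} \approx 143.63 i$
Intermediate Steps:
$O = -29093$
$\sqrt{\left(-51 - 41\right)^{2} + O} = \sqrt{\left(-51 - 41\right)^{2} - 29093} = \sqrt{\left(-92\right)^{2} - 29093} = \sqrt{8464 - 29093} = \sqrt{-20629} = 7 i \sqrt{421}$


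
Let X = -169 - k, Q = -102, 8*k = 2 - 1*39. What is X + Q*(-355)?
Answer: 288365/8 ≈ 36046.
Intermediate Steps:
k = -37/8 (k = (2 - 1*39)/8 = (2 - 39)/8 = (⅛)*(-37) = -37/8 ≈ -4.6250)
X = -1315/8 (X = -169 - 1*(-37/8) = -169 + 37/8 = -1315/8 ≈ -164.38)
X + Q*(-355) = -1315/8 - 102*(-355) = -1315/8 + 36210 = 288365/8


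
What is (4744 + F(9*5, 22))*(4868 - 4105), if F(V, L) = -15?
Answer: 3608227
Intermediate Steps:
(4744 + F(9*5, 22))*(4868 - 4105) = (4744 - 15)*(4868 - 4105) = 4729*763 = 3608227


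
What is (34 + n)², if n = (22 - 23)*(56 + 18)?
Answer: 1600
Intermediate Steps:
n = -74 (n = -1*74 = -74)
(34 + n)² = (34 - 74)² = (-40)² = 1600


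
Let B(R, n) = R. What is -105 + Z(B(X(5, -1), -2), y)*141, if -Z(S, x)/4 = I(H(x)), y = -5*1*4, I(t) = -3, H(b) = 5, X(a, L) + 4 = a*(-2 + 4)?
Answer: 1587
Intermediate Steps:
X(a, L) = -4 + 2*a (X(a, L) = -4 + a*(-2 + 4) = -4 + a*2 = -4 + 2*a)
y = -20 (y = -5*4 = -20)
Z(S, x) = 12 (Z(S, x) = -4*(-3) = 12)
-105 + Z(B(X(5, -1), -2), y)*141 = -105 + 12*141 = -105 + 1692 = 1587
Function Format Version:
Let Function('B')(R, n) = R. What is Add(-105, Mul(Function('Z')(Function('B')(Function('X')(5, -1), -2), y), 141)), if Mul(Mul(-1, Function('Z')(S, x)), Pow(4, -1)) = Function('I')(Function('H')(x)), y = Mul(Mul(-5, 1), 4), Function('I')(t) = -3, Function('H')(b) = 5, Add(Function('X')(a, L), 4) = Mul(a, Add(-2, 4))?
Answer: 1587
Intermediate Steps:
Function('X')(a, L) = Add(-4, Mul(2, a)) (Function('X')(a, L) = Add(-4, Mul(a, Add(-2, 4))) = Add(-4, Mul(a, 2)) = Add(-4, Mul(2, a)))
y = -20 (y = Mul(-5, 4) = -20)
Function('Z')(S, x) = 12 (Function('Z')(S, x) = Mul(-4, -3) = 12)
Add(-105, Mul(Function('Z')(Function('B')(Function('X')(5, -1), -2), y), 141)) = Add(-105, Mul(12, 141)) = Add(-105, 1692) = 1587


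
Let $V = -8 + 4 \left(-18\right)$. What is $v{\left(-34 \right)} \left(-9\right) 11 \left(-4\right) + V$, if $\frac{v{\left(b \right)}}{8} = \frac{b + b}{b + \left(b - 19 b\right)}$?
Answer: $- \frac{7696}{17} \approx -452.71$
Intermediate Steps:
$v{\left(b \right)} = - \frac{16}{17}$ ($v{\left(b \right)} = 8 \frac{b + b}{b + \left(b - 19 b\right)} = 8 \frac{2 b}{b - 18 b} = 8 \frac{2 b}{\left(-17\right) b} = 8 \cdot 2 b \left(- \frac{1}{17 b}\right) = 8 \left(- \frac{2}{17}\right) = - \frac{16}{17}$)
$V = -80$ ($V = -8 - 72 = -80$)
$v{\left(-34 \right)} \left(-9\right) 11 \left(-4\right) + V = - \frac{16 \left(-9\right) 11 \left(-4\right)}{17} - 80 = - \frac{16 \left(\left(-99\right) \left(-4\right)\right)}{17} - 80 = \left(- \frac{16}{17}\right) 396 - 80 = - \frac{6336}{17} - 80 = - \frac{7696}{17}$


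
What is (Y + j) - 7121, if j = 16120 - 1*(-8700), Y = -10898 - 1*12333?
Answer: -5532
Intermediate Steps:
Y = -23231 (Y = -10898 - 12333 = -23231)
j = 24820 (j = 16120 + 8700 = 24820)
(Y + j) - 7121 = (-23231 + 24820) - 7121 = 1589 - 7121 = -5532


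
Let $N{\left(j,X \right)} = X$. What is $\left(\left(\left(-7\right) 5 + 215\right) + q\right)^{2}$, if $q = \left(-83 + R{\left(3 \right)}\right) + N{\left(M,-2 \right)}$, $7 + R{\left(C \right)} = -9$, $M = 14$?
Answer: $6241$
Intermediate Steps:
$R{\left(C \right)} = -16$ ($R{\left(C \right)} = -7 - 9 = -16$)
$q = -101$ ($q = \left(-83 - 16\right) - 2 = -99 - 2 = -101$)
$\left(\left(\left(-7\right) 5 + 215\right) + q\right)^{2} = \left(\left(\left(-7\right) 5 + 215\right) - 101\right)^{2} = \left(\left(-35 + 215\right) - 101\right)^{2} = \left(180 - 101\right)^{2} = 79^{2} = 6241$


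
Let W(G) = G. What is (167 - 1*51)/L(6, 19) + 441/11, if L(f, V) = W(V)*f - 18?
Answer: 10903/264 ≈ 41.299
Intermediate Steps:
L(f, V) = -18 + V*f (L(f, V) = V*f - 18 = -18 + V*f)
(167 - 1*51)/L(6, 19) + 441/11 = (167 - 1*51)/(-18 + 19*6) + 441/11 = (167 - 51)/(-18 + 114) + 441*(1/11) = 116/96 + 441/11 = 116*(1/96) + 441/11 = 29/24 + 441/11 = 10903/264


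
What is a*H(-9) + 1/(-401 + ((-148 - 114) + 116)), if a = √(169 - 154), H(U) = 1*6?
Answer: -1/547 + 6*√15 ≈ 23.236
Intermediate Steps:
H(U) = 6
a = √15 ≈ 3.8730
a*H(-9) + 1/(-401 + ((-148 - 114) + 116)) = √15*6 + 1/(-401 + ((-148 - 114) + 116)) = 6*√15 + 1/(-401 + (-262 + 116)) = 6*√15 + 1/(-401 - 146) = 6*√15 + 1/(-547) = 6*√15 - 1/547 = -1/547 + 6*√15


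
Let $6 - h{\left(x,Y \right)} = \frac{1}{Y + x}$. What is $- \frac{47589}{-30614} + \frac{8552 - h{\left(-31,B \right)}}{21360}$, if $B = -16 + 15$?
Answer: $\frac{6816679079}{3487546880} \approx 1.9546$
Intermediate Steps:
$B = -1$
$h{\left(x,Y \right)} = 6 - \frac{1}{Y + x}$
$- \frac{47589}{-30614} + \frac{8552 - h{\left(-31,B \right)}}{21360} = - \frac{47589}{-30614} + \frac{8552 - \frac{-1 + 6 \left(-1\right) + 6 \left(-31\right)}{-1 - 31}}{21360} = \left(-47589\right) \left(- \frac{1}{30614}\right) + \left(8552 - \frac{-1 - 6 - 186}{-32}\right) \frac{1}{21360} = \frac{47589}{30614} + \left(8552 - \left(- \frac{1}{32}\right) \left(-193\right)\right) \frac{1}{21360} = \frac{47589}{30614} + \left(8552 - \frac{193}{32}\right) \frac{1}{21360} = \frac{47589}{30614} + \frac{273471}{32} \cdot \frac{1}{21360} = \frac{47589}{30614} + \frac{91157}{227840} = \frac{6816679079}{3487546880}$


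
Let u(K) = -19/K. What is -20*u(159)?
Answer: 380/159 ≈ 2.3899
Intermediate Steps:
-20*u(159) = -(-380)/159 = -20*(-19/159) = 380/159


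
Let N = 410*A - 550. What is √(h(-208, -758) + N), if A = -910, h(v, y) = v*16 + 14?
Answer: 2*I*√94241 ≈ 613.97*I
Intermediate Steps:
h(v, y) = 14 + 16*v (h(v, y) = 16*v + 14 = 14 + 16*v)
N = -373650 (N = 410*(-910) - 550 = -373100 - 550 = -373650)
√(h(-208, -758) + N) = √((14 + 16*(-208)) - 373650) = √((14 - 3328) - 373650) = √(-3314 - 373650) = √(-376964) = 2*I*√94241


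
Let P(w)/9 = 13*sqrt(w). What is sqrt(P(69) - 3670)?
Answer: sqrt(-3670 + 117*sqrt(69)) ≈ 51.943*I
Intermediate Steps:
P(w) = 117*sqrt(w) (P(w) = 9*(13*sqrt(w)) = 117*sqrt(w))
sqrt(P(69) - 3670) = sqrt(117*sqrt(69) - 3670) = sqrt(-3670 + 117*sqrt(69))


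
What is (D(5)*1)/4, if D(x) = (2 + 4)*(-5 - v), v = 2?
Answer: -21/2 ≈ -10.500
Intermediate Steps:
D(x) = -42 (D(x) = (2 + 4)*(-5 - 1*2) = 6*(-5 - 2) = 6*(-7) = -42)
(D(5)*1)/4 = -42*1/4 = -21/2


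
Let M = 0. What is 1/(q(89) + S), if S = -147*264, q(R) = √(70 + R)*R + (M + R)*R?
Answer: -30887/952747330 - 89*√159/952747330 ≈ -3.3597e-5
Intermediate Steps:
q(R) = R² + R*√(70 + R) (q(R) = √(70 + R)*R + (0 + R)*R = R*√(70 + R) + R*R = R*√(70 + R) + R² = R² + R*√(70 + R))
S = -38808
1/(q(89) + S) = 1/(89*(89 + √(70 + 89)) - 38808) = 1/(89*(89 + √159) - 38808) = 1/((7921 + 89*√159) - 38808) = 1/(-30887 + 89*√159)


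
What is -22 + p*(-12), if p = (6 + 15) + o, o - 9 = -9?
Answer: -274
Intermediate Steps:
o = 0 (o = 9 - 9 = 0)
p = 21 (p = (6 + 15) + 0 = 21 + 0 = 21)
-22 + p*(-12) = -22 + 21*(-12) = -22 - 252 = -274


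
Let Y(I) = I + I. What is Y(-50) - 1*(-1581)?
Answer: 1481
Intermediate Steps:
Y(I) = 2*I
Y(-50) - 1*(-1581) = 2*(-50) - 1*(-1581) = -100 + 1581 = 1481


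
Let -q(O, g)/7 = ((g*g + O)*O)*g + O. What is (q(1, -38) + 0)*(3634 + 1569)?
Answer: 1999840689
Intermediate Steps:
q(O, g) = -7*O - 7*O*g*(O + g**2) (q(O, g) = -7*(((g*g + O)*O)*g + O) = -7*(((g**2 + O)*O)*g + O) = -7*(((O + g**2)*O)*g + O) = -7*((O*(O + g**2))*g + O) = -7*(O*g*(O + g**2) + O) = -7*(O + O*g*(O + g**2)) = -7*O - 7*O*g*(O + g**2))
(q(1, -38) + 0)*(3634 + 1569) = (-7*1*(1 + (-38)**3 + 1*(-38)) + 0)*(3634 + 1569) = (-7*1*(1 - 54872 - 38) + 0)*5203 = (-7*1*(-54909) + 0)*5203 = (384363 + 0)*5203 = 384363*5203 = 1999840689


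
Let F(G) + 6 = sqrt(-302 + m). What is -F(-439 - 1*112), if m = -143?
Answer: 6 - I*sqrt(445) ≈ 6.0 - 21.095*I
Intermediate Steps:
F(G) = -6 + I*sqrt(445) (F(G) = -6 + sqrt(-302 - 143) = -6 + sqrt(-445) = -6 + I*sqrt(445))
-F(-439 - 1*112) = -(-6 + I*sqrt(445)) = 6 - I*sqrt(445)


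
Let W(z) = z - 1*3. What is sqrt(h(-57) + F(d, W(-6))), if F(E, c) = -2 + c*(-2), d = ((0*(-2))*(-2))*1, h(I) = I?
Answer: I*sqrt(41) ≈ 6.4031*I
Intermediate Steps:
W(z) = -3 + z (W(z) = z - 3 = -3 + z)
d = 0 (d = (0*(-2))*1 = 0*1 = 0)
F(E, c) = -2 - 2*c
sqrt(h(-57) + F(d, W(-6))) = sqrt(-57 + (-2 - 2*(-3 - 6))) = sqrt(-57 + (-2 - 2*(-9))) = sqrt(-57 + (-2 + 18)) = sqrt(-57 + 16) = sqrt(-41) = I*sqrt(41)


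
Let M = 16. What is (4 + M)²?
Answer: 400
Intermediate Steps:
(4 + M)² = (4 + 16)² = 20² = 400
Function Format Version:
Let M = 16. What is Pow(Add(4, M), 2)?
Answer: 400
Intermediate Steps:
Pow(Add(4, M), 2) = Pow(Add(4, 16), 2) = Pow(20, 2) = 400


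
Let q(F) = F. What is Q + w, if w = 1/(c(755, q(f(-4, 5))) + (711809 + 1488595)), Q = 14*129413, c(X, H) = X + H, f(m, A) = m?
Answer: 3988013008211/2201155 ≈ 1.8118e+6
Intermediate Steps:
c(X, H) = H + X
Q = 1811782
w = 1/2201155 (w = 1/((-4 + 755) + (711809 + 1488595)) = 1/(751 + 2200404) = 1/2201155 ≈ 4.5431e-7)
Q + w = 1811782 + 1/2201155 = 3988013008211/2201155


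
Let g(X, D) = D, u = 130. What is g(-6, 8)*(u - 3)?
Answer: 1016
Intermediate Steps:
g(-6, 8)*(u - 3) = 8*(130 - 3) = 8*127 = 1016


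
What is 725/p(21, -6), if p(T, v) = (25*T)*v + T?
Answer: -725/3129 ≈ -0.23170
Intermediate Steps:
p(T, v) = T + 25*T*v (p(T, v) = 25*T*v + T = T + 25*T*v)
725/p(21, -6) = 725/((21*(1 + 25*(-6)))) = 725/((21*(1 - 150))) = 725/((21*(-149))) = 725/(-3129) = 725*(-1/3129) = -725/3129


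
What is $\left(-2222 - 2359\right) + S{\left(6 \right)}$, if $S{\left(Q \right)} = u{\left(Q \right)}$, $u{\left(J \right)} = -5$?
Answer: $-4586$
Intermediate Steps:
$S{\left(Q \right)} = -5$
$\left(-2222 - 2359\right) + S{\left(6 \right)} = \left(-2222 - 2359\right) - 5 = -4581 - 5 = -4586$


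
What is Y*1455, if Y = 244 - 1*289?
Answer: -65475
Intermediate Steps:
Y = -45 (Y = 244 - 289 = -45)
Y*1455 = -45*1455 = -65475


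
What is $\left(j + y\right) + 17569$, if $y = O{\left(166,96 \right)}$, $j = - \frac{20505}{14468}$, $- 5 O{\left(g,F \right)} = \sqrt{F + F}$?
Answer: $\frac{254167787}{14468} - \frac{8 \sqrt{3}}{5} \approx 17565.0$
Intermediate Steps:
$O{\left(g,F \right)} = - \frac{\sqrt{2} \sqrt{F}}{5}$ ($O{\left(g,F \right)} = - \frac{\sqrt{F + F}}{5} = - \frac{\sqrt{2 F}}{5} = - \frac{\sqrt{2} \sqrt{F}}{5}$)
$j = - \frac{20505}{14468}$ ($j = \left(-20505\right) \frac{1}{14468} = - \frac{20505}{14468} \approx -1.4173$)
$y = - \frac{8 \sqrt{3}}{5}$ ($y = - \frac{\sqrt{2} \sqrt{96}}{5} = - \frac{\sqrt{2} \cdot 4 \sqrt{6}}{5} = - \frac{8 \sqrt{3}}{5} \approx -2.7713$)
$\left(j + y\right) + 17569 = \left(- \frac{20505}{14468} - \frac{8 \sqrt{3}}{5}\right) + 17569 = \frac{254167787}{14468} - \frac{8 \sqrt{3}}{5}$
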